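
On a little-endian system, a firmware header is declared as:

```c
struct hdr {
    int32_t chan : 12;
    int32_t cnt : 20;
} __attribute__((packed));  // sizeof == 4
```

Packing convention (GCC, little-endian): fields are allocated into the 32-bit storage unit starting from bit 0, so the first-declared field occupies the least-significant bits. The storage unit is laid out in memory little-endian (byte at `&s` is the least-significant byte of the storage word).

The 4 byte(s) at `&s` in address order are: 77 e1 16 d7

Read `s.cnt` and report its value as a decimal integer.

[0]=0x77 [1]=0xe1 [2]=0x16 [3]=0xd7 (little-endian) → word 0xd716e177
chan:12 @ bit 0 → (0xd716e177>>0)&0xfff = 0x177
cnt:20 @ bit 12 → (0xd716e177>>12)&0xfffff = 0xd716e  ←
cnt signed 20b, MSB=1: 881006 - 1048576 = -167570

-167570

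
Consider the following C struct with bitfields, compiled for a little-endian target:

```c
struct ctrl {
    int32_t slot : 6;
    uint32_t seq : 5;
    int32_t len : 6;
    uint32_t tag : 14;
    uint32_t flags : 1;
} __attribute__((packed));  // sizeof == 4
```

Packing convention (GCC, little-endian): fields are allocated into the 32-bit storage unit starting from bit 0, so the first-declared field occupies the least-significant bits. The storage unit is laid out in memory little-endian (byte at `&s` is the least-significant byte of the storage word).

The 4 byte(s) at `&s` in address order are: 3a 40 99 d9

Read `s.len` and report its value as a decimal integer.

[0]=0x3a [1]=0x40 [2]=0x99 [3]=0xd9 (little-endian) → word 0xd999403a
slot:6 @ bit 0 → (0xd999403a>>0)&0x3f = 0x3a
seq:5 @ bit 6 → (0xd999403a>>6)&0x1f = 0x0
len:6 @ bit 11 → (0xd999403a>>11)&0x3f = 0x28  ←
tag:14 @ bit 17 → (0xd999403a>>17)&0x3fff = 0x2ccc
flags:1 @ bit 31 → (0xd999403a>>31)&0x1 = 0x1
len signed 6b, MSB=1: 40 - 64 = -24

-24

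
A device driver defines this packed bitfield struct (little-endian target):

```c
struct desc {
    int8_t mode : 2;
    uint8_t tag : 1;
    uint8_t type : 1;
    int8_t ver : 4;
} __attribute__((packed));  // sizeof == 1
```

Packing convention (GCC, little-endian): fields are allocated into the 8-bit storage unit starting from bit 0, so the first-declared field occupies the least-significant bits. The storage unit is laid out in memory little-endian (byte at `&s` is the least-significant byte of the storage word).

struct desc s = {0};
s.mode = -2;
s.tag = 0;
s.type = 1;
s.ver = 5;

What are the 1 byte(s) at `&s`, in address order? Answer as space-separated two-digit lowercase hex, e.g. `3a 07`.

[0+:2] mode=-2 & 0x3 = 0x2; word=0x02
[2+:1] tag=0 & 0x1 = 0x0; word=0x02
[3+:1] type=1 & 0x1 = 0x1; word=0x0a
[4+:4] ver=5 & 0xf = 0x5; word=0x5a
word = 0x5a → little-endian bytes:
  [0]=0x5a

5a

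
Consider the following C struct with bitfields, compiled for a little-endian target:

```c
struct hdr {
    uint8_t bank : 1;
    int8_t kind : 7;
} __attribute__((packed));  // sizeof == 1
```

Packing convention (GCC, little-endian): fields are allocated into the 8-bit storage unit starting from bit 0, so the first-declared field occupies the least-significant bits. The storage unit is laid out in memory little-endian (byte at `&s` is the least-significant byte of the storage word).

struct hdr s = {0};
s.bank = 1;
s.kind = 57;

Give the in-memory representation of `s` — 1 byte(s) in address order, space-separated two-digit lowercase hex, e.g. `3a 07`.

73

bank:1 = 1 → 0x1 << 0 → word 0x01
kind:7 = 57 → 0x39 << 1 → word 0x73
word = 0x73 → little-endian bytes:
  [0]=0x73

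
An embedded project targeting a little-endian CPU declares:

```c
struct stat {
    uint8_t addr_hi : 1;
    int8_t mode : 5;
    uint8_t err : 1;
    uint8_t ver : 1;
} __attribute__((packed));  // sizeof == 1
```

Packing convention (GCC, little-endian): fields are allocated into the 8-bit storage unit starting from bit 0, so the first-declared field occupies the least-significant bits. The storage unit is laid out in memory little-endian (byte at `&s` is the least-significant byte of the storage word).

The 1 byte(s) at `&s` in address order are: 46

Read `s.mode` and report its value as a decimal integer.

[0]=0x46 (little-endian) → word 0x46
addr_hi [0+:1] = (word>>0) & 0x1 = 0
mode [1+:5] = (word>>1) & 0x1f = 3  ←
err [6+:1] = (word>>6) & 0x1 = 1
ver [7+:1] = (word>>7) & 0x1 = 0
mode signed 5b, MSB=0: value = 3

3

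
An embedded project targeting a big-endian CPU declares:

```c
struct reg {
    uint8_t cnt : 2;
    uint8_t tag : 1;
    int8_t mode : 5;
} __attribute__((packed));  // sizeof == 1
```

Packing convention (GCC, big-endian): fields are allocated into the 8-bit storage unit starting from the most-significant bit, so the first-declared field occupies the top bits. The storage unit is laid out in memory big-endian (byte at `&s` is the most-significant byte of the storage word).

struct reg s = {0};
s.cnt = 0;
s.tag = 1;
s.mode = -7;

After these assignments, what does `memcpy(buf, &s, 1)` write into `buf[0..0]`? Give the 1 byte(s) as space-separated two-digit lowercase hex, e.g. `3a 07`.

39

[6+:2] cnt=0 & 0x3 = 0x0; word=0x00
[5+:1] tag=1 & 0x1 = 0x1; word=0x20
[0+:5] mode=-7 & 0x1f = 0x19; word=0x39
word = 0x39 → big-endian bytes:
  [0]=0x39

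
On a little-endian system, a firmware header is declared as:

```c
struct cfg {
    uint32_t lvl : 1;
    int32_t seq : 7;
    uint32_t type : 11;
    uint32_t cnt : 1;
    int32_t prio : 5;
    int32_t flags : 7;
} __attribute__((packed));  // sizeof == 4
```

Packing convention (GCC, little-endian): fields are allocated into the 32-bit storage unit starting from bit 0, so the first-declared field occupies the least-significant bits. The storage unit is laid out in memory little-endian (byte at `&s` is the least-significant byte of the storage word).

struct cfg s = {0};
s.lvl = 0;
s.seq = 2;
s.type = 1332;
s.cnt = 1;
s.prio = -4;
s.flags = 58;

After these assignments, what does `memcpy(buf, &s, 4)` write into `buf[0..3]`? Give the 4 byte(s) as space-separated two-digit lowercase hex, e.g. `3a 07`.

04 34 cd 75

lvl:1 = 0 → 0x0 << 0 → word 0x00000000
seq:7 = 2 → 0x2 << 1 → word 0x00000004
type:11 = 1332 → 0x534 << 8 → word 0x00053404
cnt:1 = 1 → 0x1 << 19 → word 0x000d3404
prio:5 = -4 → 0x1c << 20 → word 0x01cd3404
flags:7 = 58 → 0x3a << 25 → word 0x75cd3404
word = 0x75cd3404 → little-endian bytes:
  [0]=0x04  [1]=0x34  [2]=0xcd  [3]=0x75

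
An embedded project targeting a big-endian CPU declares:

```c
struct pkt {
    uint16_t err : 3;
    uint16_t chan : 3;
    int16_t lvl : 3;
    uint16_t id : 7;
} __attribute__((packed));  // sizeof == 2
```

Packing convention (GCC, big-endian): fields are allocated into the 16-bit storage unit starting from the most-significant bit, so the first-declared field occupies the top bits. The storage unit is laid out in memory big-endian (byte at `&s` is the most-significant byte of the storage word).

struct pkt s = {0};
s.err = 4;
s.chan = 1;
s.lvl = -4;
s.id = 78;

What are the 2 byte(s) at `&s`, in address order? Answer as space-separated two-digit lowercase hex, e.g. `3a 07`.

86 4e

[13+:3] err=4 & 0x7 = 0x4; word=0x8000
[10+:3] chan=1 & 0x7 = 0x1; word=0x8400
[7+:3] lvl=-4 & 0x7 = 0x4; word=0x8600
[0+:7] id=78 & 0x7f = 0x4e; word=0x864e
word = 0x864e → big-endian bytes:
  [0]=0x86  [1]=0x4e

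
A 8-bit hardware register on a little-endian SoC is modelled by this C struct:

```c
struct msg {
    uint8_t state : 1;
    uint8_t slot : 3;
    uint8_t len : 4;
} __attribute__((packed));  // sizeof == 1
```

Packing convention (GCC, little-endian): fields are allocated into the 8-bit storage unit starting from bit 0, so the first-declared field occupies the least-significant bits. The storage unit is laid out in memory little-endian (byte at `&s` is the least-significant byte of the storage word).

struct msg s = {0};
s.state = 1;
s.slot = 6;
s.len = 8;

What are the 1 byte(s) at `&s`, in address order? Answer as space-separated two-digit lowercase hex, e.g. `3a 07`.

state (1b) val=1 bits=0x1 at bit 0: 0x01
slot (3b) val=6 bits=0x6 at bit 1: 0x0d
len (4b) val=8 bits=0x8 at bit 4: 0x8d
word = 0x8d → little-endian bytes:
  [0]=0x8d

8d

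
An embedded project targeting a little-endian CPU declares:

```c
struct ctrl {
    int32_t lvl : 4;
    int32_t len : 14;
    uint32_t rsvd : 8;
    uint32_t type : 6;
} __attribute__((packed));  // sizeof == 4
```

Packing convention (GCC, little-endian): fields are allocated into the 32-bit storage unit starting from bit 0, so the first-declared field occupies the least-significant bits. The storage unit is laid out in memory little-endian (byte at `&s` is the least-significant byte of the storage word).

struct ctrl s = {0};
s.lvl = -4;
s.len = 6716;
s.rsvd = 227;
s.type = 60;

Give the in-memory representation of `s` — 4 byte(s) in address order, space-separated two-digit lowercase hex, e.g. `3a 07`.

cc a3 8d f3

[0+:4] lvl=-4 & 0xf = 0xc; word=0x0000000c
[4+:14] len=6716 & 0x3fff = 0x1a3c; word=0x0001a3cc
[18+:8] rsvd=227 & 0xff = 0xe3; word=0x038da3cc
[26+:6] type=60 & 0x3f = 0x3c; word=0xf38da3cc
word = 0xf38da3cc → little-endian bytes:
  [0]=0xcc  [1]=0xa3  [2]=0x8d  [3]=0xf3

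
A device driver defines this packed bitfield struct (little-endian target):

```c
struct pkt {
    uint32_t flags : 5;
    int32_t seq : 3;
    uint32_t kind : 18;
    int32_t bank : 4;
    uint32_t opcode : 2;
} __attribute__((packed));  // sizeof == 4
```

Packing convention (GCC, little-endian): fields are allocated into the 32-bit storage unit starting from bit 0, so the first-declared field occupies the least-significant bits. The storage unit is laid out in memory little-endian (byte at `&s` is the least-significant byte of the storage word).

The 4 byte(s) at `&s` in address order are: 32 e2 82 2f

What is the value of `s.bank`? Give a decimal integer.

-5

[0]=0x32 [1]=0xe2 [2]=0x82 [3]=0x2f (little-endian) → word 0x2f82e232
flags [0+:5] = (word>>0) & 0x1f = 18
seq [5+:3] = (word>>5) & 0x7 = 1
kind [8+:18] = (word>>8) & 0x3ffff = 230114
bank [26+:4] = (word>>26) & 0xf = 11  ←
opcode [30+:2] = (word>>30) & 0x3 = 0
bank signed 4b, MSB=1: 11 - 16 = -5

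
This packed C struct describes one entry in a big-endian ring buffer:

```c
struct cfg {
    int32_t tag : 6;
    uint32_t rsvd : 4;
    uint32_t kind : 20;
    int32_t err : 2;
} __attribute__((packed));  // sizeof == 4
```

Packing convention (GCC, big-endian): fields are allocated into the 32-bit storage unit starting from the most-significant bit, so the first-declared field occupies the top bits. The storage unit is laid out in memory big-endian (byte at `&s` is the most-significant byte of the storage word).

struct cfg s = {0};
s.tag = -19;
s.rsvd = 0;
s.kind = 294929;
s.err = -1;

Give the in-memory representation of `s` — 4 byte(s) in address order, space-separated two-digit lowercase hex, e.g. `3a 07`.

[26+:6] tag=-19 & 0x3f = 0x2d; word=0xb4000000
[22+:4] rsvd=0 & 0xf = 0x0; word=0xb4000000
[2+:20] kind=294929 & 0xfffff = 0x48011; word=0xb4120044
[0+:2] err=-1 & 0x3 = 0x3; word=0xb4120047
word = 0xb4120047 → big-endian bytes:
  [0]=0xb4  [1]=0x12  [2]=0x00  [3]=0x47

b4 12 00 47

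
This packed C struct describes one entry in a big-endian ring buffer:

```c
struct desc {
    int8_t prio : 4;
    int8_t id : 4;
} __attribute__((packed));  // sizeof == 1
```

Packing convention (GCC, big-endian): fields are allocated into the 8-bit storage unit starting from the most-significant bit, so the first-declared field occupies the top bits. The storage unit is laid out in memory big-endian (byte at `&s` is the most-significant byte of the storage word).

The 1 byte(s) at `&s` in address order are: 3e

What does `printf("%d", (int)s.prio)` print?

3

[0]=0x3e (big-endian) → word 0x3e
prio:4 @ bit 4 → (0x3e>>4)&0xf = 0x3  ←
id:4 @ bit 0 → (0x3e>>0)&0xf = 0xe
prio signed 4b, MSB=0: value = 3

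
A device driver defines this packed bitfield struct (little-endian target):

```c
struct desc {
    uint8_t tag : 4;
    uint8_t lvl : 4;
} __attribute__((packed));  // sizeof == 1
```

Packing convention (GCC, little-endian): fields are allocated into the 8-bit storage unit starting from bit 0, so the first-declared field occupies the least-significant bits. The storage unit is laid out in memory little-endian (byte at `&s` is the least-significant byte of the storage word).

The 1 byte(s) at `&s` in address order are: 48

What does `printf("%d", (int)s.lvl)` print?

[0]=0x48 (little-endian) → word 0x48
tag [0+:4] = (word>>0) & 0xf = 8
lvl [4+:4] = (word>>4) & 0xf = 4  ←

4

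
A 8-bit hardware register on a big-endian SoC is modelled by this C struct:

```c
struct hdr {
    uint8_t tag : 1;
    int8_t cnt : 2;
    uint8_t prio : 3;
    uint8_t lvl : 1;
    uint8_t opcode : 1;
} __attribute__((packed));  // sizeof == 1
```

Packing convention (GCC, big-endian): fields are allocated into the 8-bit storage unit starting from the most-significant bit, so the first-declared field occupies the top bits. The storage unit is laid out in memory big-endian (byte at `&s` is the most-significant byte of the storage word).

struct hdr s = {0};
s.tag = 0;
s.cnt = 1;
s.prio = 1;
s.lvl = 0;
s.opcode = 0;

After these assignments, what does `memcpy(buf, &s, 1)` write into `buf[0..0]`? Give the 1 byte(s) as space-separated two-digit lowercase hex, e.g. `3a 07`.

24

[7+:1] tag=0 & 0x1 = 0x0; word=0x00
[5+:2] cnt=1 & 0x3 = 0x1; word=0x20
[2+:3] prio=1 & 0x7 = 0x1; word=0x24
[1+:1] lvl=0 & 0x1 = 0x0; word=0x24
[0+:1] opcode=0 & 0x1 = 0x0; word=0x24
word = 0x24 → big-endian bytes:
  [0]=0x24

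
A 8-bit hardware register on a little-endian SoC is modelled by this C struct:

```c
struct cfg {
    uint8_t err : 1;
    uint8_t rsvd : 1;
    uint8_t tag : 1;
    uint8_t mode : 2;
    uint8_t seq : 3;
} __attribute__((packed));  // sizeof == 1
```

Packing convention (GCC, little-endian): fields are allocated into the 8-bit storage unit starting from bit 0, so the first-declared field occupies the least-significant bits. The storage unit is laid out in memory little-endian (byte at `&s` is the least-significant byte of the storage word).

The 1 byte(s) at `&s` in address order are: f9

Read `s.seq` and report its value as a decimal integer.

7

[0]=0xf9 (little-endian) → word 0xf9
err:1 @ bit 0 → (0xf9>>0)&0x1 = 0x1
rsvd:1 @ bit 1 → (0xf9>>1)&0x1 = 0x0
tag:1 @ bit 2 → (0xf9>>2)&0x1 = 0x0
mode:2 @ bit 3 → (0xf9>>3)&0x3 = 0x3
seq:3 @ bit 5 → (0xf9>>5)&0x7 = 0x7  ←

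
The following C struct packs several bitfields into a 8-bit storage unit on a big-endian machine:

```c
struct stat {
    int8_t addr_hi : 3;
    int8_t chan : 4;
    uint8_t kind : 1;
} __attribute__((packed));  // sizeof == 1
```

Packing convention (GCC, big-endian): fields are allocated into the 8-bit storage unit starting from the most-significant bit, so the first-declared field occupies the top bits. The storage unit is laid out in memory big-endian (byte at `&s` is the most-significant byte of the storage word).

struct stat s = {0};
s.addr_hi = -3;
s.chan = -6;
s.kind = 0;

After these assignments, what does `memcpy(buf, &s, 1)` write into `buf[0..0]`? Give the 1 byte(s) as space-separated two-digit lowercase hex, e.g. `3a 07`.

addr_hi (3b) val=-3 bits=0x5 at bit 5: 0xa0
chan (4b) val=-6 bits=0xa at bit 1: 0xb4
kind (1b) val=0 bits=0x0 at bit 0: 0xb4
word = 0xb4 → big-endian bytes:
  [0]=0xb4

b4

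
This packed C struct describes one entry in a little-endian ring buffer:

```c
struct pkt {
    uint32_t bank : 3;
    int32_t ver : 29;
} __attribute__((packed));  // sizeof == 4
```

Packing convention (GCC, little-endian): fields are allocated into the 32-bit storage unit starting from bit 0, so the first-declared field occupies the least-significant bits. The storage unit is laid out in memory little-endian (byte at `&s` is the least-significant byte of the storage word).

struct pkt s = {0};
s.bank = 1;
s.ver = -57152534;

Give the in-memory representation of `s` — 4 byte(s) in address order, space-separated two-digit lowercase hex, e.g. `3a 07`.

bank:3 = 1 → 0x1 << 0 → word 0x00000001
ver:29 = -57152534 → 0x1c97ebea << 3 → word 0xe4bf5f51
word = 0xe4bf5f51 → little-endian bytes:
  [0]=0x51  [1]=0x5f  [2]=0xbf  [3]=0xe4

51 5f bf e4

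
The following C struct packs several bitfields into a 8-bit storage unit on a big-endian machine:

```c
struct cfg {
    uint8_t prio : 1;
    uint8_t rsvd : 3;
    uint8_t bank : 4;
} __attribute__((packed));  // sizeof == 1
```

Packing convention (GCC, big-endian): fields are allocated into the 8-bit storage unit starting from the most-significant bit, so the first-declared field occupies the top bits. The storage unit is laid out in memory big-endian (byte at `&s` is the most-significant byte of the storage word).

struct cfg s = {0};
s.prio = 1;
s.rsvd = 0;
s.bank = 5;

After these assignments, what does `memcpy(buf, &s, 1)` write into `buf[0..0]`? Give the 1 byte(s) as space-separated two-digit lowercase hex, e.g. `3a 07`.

prio (1b) val=1 bits=0x1 at bit 7: 0x80
rsvd (3b) val=0 bits=0x0 at bit 4: 0x80
bank (4b) val=5 bits=0x5 at bit 0: 0x85
word = 0x85 → big-endian bytes:
  [0]=0x85

85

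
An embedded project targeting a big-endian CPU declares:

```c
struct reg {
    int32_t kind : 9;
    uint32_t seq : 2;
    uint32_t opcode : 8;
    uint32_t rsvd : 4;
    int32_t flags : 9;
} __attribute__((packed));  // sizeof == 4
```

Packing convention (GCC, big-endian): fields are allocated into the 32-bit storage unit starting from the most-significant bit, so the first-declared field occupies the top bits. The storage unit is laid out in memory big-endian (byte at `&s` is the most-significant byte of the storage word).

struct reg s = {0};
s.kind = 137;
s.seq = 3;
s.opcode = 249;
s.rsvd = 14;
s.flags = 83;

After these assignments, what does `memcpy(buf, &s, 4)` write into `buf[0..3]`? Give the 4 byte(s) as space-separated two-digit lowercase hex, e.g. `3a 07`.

kind (9b) val=137 bits=0x89 at bit 23: 0x44800000
seq (2b) val=3 bits=0x3 at bit 21: 0x44e00000
opcode (8b) val=249 bits=0xf9 at bit 13: 0x44ff2000
rsvd (4b) val=14 bits=0xe at bit 9: 0x44ff3c00
flags (9b) val=83 bits=0x53 at bit 0: 0x44ff3c53
word = 0x44ff3c53 → big-endian bytes:
  [0]=0x44  [1]=0xff  [2]=0x3c  [3]=0x53

44 ff 3c 53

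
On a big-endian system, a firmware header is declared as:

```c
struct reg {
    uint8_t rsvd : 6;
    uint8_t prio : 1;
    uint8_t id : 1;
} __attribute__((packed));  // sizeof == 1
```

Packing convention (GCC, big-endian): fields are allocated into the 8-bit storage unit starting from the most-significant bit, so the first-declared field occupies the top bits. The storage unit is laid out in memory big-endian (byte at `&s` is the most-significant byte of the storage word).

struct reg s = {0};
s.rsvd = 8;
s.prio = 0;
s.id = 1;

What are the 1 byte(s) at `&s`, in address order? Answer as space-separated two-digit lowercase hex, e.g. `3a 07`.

21

[2+:6] rsvd=8 & 0x3f = 0x8; word=0x20
[1+:1] prio=0 & 0x1 = 0x0; word=0x20
[0+:1] id=1 & 0x1 = 0x1; word=0x21
word = 0x21 → big-endian bytes:
  [0]=0x21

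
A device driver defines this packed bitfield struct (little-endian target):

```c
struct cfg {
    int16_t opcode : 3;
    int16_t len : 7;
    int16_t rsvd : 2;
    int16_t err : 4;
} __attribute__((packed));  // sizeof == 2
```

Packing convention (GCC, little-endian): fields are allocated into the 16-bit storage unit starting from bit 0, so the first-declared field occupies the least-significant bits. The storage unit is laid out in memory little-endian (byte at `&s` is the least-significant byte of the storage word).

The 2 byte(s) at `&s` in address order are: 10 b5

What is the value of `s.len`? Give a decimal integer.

[0]=0x10 [1]=0xb5 (little-endian) → word 0xb510
opcode:3 @ bit 0 → (0xb510>>0)&0x7 = 0x0
len:7 @ bit 3 → (0xb510>>3)&0x7f = 0x22  ←
rsvd:2 @ bit 10 → (0xb510>>10)&0x3 = 0x1
err:4 @ bit 12 → (0xb510>>12)&0xf = 0xb
len signed 7b, MSB=0: value = 34

34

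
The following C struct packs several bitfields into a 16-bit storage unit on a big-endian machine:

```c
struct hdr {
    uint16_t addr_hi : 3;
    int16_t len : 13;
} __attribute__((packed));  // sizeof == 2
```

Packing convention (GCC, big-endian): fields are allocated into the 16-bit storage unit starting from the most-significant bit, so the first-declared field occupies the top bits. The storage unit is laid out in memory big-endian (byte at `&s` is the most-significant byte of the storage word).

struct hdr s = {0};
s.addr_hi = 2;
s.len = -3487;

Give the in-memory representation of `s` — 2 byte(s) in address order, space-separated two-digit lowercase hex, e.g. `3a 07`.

[13+:3] addr_hi=2 & 0x7 = 0x2; word=0x4000
[0+:13] len=-3487 & 0x1fff = 0x1261; word=0x5261
word = 0x5261 → big-endian bytes:
  [0]=0x52  [1]=0x61

52 61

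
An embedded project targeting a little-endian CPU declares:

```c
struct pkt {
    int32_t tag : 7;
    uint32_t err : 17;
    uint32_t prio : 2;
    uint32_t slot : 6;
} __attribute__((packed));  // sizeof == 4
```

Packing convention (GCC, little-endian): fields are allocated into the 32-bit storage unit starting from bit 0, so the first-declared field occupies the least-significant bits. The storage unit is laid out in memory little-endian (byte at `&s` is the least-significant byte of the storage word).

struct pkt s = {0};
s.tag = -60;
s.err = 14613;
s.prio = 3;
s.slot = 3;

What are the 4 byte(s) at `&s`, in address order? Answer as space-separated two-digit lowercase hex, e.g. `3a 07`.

tag:7 = -60 → 0x44 << 0 → word 0x00000044
err:17 = 14613 → 0x3915 << 7 → word 0x001c8ac4
prio:2 = 3 → 0x3 << 24 → word 0x031c8ac4
slot:6 = 3 → 0x3 << 26 → word 0x0f1c8ac4
word = 0x0f1c8ac4 → little-endian bytes:
  [0]=0xc4  [1]=0x8a  [2]=0x1c  [3]=0x0f

c4 8a 1c 0f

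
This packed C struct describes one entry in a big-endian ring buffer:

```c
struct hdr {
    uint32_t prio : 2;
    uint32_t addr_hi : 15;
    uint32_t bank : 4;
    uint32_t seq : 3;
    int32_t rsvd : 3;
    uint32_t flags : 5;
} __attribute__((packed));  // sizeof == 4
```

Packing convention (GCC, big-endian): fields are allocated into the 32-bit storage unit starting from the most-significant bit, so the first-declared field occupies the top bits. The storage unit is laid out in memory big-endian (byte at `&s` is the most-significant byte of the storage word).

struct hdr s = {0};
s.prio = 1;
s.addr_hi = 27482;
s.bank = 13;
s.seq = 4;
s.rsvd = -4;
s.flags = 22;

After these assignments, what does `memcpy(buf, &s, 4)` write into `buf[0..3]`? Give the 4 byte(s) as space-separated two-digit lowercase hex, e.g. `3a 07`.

75 ad 6c 96

prio:2 = 1 → 0x1 << 30 → word 0x40000000
addr_hi:15 = 27482 → 0x6b5a << 15 → word 0x75ad0000
bank:4 = 13 → 0xd << 11 → word 0x75ad6800
seq:3 = 4 → 0x4 << 8 → word 0x75ad6c00
rsvd:3 = -4 → 0x4 << 5 → word 0x75ad6c80
flags:5 = 22 → 0x16 << 0 → word 0x75ad6c96
word = 0x75ad6c96 → big-endian bytes:
  [0]=0x75  [1]=0xad  [2]=0x6c  [3]=0x96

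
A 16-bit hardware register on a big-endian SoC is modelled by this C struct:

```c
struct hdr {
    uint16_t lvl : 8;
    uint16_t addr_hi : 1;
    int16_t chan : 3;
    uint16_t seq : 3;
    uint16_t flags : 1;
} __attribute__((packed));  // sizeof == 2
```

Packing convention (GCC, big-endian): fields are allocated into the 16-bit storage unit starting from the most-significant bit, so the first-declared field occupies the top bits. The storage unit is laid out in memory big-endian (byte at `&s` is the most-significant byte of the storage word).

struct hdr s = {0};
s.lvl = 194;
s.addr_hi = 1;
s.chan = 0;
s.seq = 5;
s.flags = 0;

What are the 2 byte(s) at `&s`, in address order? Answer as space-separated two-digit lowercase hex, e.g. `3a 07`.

c2 8a

lvl:8 = 194 → 0xc2 << 8 → word 0xc200
addr_hi:1 = 1 → 0x1 << 7 → word 0xc280
chan:3 = 0 → 0x0 << 4 → word 0xc280
seq:3 = 5 → 0x5 << 1 → word 0xc28a
flags:1 = 0 → 0x0 << 0 → word 0xc28a
word = 0xc28a → big-endian bytes:
  [0]=0xc2  [1]=0x8a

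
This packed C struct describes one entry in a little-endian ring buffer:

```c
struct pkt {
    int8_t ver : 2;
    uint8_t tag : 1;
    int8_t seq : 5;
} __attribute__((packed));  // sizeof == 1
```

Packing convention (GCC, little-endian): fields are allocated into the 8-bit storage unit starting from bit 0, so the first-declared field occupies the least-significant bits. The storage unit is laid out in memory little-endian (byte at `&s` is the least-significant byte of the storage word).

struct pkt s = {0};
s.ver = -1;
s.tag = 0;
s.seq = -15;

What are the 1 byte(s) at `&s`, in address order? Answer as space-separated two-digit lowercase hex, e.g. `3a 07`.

ver:2 = -1 → 0x3 << 0 → word 0x03
tag:1 = 0 → 0x0 << 2 → word 0x03
seq:5 = -15 → 0x11 << 3 → word 0x8b
word = 0x8b → little-endian bytes:
  [0]=0x8b

8b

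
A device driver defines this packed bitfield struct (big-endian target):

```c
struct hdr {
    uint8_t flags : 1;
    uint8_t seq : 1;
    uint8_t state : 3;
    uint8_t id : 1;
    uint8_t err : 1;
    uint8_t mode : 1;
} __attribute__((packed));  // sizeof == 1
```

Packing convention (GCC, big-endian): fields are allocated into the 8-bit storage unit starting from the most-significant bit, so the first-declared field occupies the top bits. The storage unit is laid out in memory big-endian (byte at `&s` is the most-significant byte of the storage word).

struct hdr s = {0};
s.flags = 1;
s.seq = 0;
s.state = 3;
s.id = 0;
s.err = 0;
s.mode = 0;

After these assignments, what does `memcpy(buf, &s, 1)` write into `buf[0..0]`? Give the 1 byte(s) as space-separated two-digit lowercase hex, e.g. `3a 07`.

flags:1 = 1 → 0x1 << 7 → word 0x80
seq:1 = 0 → 0x0 << 6 → word 0x80
state:3 = 3 → 0x3 << 3 → word 0x98
id:1 = 0 → 0x0 << 2 → word 0x98
err:1 = 0 → 0x0 << 1 → word 0x98
mode:1 = 0 → 0x0 << 0 → word 0x98
word = 0x98 → big-endian bytes:
  [0]=0x98

98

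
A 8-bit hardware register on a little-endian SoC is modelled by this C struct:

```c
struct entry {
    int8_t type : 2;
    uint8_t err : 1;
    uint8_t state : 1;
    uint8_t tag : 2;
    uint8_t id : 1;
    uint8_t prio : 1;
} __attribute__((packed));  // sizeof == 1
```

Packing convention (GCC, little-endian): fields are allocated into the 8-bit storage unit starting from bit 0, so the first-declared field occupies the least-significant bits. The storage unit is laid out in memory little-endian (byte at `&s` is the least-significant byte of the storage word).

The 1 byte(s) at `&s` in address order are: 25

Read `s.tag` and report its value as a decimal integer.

2

[0]=0x25 (little-endian) → word 0x25
type:2 @ bit 0 → (0x25>>0)&0x3 = 0x1
err:1 @ bit 2 → (0x25>>2)&0x1 = 0x1
state:1 @ bit 3 → (0x25>>3)&0x1 = 0x0
tag:2 @ bit 4 → (0x25>>4)&0x3 = 0x2  ←
id:1 @ bit 6 → (0x25>>6)&0x1 = 0x0
prio:1 @ bit 7 → (0x25>>7)&0x1 = 0x0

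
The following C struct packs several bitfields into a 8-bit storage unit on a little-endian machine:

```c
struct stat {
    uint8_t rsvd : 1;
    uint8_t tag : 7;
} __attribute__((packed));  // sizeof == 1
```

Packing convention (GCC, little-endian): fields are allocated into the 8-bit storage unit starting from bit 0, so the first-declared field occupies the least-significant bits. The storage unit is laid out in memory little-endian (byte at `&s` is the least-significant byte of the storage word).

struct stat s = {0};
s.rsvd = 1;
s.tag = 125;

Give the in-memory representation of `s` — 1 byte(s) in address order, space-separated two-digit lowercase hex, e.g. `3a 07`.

[0+:1] rsvd=1 & 0x1 = 0x1; word=0x01
[1+:7] tag=125 & 0x7f = 0x7d; word=0xfb
word = 0xfb → little-endian bytes:
  [0]=0xfb

fb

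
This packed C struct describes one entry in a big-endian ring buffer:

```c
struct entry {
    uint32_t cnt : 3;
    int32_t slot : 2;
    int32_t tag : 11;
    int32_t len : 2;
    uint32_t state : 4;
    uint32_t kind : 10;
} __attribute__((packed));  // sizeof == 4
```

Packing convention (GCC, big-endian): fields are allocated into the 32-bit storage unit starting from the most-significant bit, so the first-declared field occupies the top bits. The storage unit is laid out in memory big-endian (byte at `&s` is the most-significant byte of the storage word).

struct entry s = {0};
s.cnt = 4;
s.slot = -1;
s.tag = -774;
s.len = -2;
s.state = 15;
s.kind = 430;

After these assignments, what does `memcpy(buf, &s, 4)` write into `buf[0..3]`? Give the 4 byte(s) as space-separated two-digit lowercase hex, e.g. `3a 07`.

cnt:3 = 4 → 0x4 << 29 → word 0x80000000
slot:2 = -1 → 0x3 << 27 → word 0x98000000
tag:11 = -774 → 0x4fa << 16 → word 0x9cfa0000
len:2 = -2 → 0x2 << 14 → word 0x9cfa8000
state:4 = 15 → 0xf << 10 → word 0x9cfabc00
kind:10 = 430 → 0x1ae << 0 → word 0x9cfabdae
word = 0x9cfabdae → big-endian bytes:
  [0]=0x9c  [1]=0xfa  [2]=0xbd  [3]=0xae

9c fa bd ae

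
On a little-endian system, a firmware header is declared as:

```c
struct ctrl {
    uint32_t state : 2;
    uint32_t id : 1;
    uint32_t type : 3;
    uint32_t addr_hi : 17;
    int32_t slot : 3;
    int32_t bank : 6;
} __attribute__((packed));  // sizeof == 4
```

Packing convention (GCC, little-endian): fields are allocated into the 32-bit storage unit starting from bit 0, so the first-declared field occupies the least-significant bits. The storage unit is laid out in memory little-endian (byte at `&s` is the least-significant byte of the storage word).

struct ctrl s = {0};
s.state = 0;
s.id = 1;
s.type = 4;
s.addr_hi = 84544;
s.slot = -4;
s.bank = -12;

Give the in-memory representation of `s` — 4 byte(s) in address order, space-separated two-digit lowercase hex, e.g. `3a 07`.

state:2 = 0 → 0x0 << 0 → word 0x00000000
id:1 = 1 → 0x1 << 2 → word 0x00000004
type:3 = 4 → 0x4 << 3 → word 0x00000024
addr_hi:17 = 84544 → 0x14a40 << 6 → word 0x00529024
slot:3 = -4 → 0x4 << 23 → word 0x02529024
bank:6 = -12 → 0x34 << 26 → word 0xd2529024
word = 0xd2529024 → little-endian bytes:
  [0]=0x24  [1]=0x90  [2]=0x52  [3]=0xd2

24 90 52 d2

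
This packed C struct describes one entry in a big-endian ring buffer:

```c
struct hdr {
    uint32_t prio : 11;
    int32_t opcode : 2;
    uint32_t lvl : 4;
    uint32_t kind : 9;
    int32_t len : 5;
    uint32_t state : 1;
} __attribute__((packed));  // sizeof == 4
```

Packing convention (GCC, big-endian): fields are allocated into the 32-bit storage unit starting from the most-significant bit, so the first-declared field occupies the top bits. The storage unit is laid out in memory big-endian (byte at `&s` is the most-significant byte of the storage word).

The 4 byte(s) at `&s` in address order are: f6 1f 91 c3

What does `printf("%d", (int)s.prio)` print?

[0]=0xf6 [1]=0x1f [2]=0x91 [3]=0xc3 (big-endian) → word 0xf61f91c3
prio [21+:11] = (word>>21) & 0x7ff = 1968  ←
opcode [19+:2] = (word>>19) & 0x3 = 3
lvl [15+:4] = (word>>15) & 0xf = 15
kind [6+:9] = (word>>6) & 0x1ff = 71
len [1+:5] = (word>>1) & 0x1f = 1
state [0+:1] = (word>>0) & 0x1 = 1

1968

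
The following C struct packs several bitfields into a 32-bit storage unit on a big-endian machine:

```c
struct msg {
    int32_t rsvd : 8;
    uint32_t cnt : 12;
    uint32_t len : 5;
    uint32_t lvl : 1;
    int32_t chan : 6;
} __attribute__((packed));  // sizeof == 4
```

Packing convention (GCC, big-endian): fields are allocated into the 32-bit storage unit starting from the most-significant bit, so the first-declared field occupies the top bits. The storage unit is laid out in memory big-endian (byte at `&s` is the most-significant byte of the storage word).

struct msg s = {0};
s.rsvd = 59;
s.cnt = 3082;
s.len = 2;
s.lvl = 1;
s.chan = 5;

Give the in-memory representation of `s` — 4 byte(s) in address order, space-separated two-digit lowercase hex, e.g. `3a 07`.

[24+:8] rsvd=59 & 0xff = 0x3b; word=0x3b000000
[12+:12] cnt=3082 & 0xfff = 0xc0a; word=0x3bc0a000
[7+:5] len=2 & 0x1f = 0x2; word=0x3bc0a100
[6+:1] lvl=1 & 0x1 = 0x1; word=0x3bc0a140
[0+:6] chan=5 & 0x3f = 0x5; word=0x3bc0a145
word = 0x3bc0a145 → big-endian bytes:
  [0]=0x3b  [1]=0xc0  [2]=0xa1  [3]=0x45

3b c0 a1 45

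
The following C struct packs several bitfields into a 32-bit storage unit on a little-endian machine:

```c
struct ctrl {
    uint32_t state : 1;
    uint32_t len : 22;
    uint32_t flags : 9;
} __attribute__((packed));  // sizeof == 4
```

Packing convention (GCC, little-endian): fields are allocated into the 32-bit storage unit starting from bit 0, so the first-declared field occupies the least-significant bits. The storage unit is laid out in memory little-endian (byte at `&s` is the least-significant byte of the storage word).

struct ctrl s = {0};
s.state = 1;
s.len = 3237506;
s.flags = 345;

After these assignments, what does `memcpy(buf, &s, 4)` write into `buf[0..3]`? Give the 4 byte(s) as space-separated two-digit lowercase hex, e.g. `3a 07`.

05 cd e2 ac

state:1 = 1 → 0x1 << 0 → word 0x00000001
len:22 = 3237506 → 0x316682 << 1 → word 0x0062cd05
flags:9 = 345 → 0x159 << 23 → word 0xace2cd05
word = 0xace2cd05 → little-endian bytes:
  [0]=0x05  [1]=0xcd  [2]=0xe2  [3]=0xac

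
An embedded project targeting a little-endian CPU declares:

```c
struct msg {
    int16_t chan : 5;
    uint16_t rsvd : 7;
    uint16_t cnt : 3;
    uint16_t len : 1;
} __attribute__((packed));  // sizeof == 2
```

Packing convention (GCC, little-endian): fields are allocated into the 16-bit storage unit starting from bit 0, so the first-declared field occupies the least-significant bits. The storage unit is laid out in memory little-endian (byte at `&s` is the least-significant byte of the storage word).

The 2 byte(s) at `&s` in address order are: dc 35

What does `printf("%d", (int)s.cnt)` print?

3

[0]=0xdc [1]=0x35 (little-endian) → word 0x35dc
chan [0+:5] = (word>>0) & 0x1f = 28
rsvd [5+:7] = (word>>5) & 0x7f = 46
cnt [12+:3] = (word>>12) & 0x7 = 3  ←
len [15+:1] = (word>>15) & 0x1 = 0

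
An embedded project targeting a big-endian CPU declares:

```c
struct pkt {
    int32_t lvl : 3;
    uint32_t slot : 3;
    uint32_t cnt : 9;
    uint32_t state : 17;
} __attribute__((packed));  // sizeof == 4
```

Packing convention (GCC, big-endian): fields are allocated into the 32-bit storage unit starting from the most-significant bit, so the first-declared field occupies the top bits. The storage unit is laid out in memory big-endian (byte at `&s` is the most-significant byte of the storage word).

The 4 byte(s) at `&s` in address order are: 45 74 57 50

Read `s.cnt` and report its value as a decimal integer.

[0]=0x45 [1]=0x74 [2]=0x57 [3]=0x50 (big-endian) → word 0x45745750
lvl [29+:3] = (word>>29) & 0x7 = 2
slot [26+:3] = (word>>26) & 0x7 = 1
cnt [17+:9] = (word>>17) & 0x1ff = 186  ←
state [0+:17] = (word>>0) & 0x1ffff = 22352

186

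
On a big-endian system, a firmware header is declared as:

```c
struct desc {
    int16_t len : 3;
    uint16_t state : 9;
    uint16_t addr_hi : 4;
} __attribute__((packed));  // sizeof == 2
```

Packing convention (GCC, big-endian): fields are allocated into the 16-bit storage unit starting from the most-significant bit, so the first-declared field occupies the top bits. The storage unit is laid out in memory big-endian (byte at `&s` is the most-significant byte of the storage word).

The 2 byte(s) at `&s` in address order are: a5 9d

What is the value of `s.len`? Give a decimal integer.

-3

[0]=0xa5 [1]=0x9d (big-endian) → word 0xa59d
len:3 @ bit 13 → (0xa59d>>13)&0x7 = 0x5  ←
state:9 @ bit 4 → (0xa59d>>4)&0x1ff = 0x59
addr_hi:4 @ bit 0 → (0xa59d>>0)&0xf = 0xd
len signed 3b, MSB=1: 5 - 8 = -3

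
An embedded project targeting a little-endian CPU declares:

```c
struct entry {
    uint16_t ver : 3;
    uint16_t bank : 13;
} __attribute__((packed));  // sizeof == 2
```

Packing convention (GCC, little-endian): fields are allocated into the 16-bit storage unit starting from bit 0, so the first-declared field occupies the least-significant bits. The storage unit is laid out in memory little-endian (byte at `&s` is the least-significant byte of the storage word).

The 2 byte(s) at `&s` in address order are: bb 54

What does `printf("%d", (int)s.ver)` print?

[0]=0xbb [1]=0x54 (little-endian) → word 0x54bb
ver:3 @ bit 0 → (0x54bb>>0)&0x7 = 0x3  ←
bank:13 @ bit 3 → (0x54bb>>3)&0x1fff = 0xa97

3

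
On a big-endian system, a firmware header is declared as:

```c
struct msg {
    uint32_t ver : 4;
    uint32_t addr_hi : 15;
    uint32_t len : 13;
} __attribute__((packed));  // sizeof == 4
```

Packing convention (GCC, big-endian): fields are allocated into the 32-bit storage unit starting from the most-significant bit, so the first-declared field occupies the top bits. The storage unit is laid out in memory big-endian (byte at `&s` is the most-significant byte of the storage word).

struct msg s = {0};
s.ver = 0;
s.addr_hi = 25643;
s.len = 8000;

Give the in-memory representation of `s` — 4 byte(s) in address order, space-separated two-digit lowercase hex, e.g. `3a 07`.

ver (4b) val=0 bits=0x0 at bit 28: 0x00000000
addr_hi (15b) val=25643 bits=0x642b at bit 13: 0x0c856000
len (13b) val=8000 bits=0x1f40 at bit 0: 0x0c857f40
word = 0x0c857f40 → big-endian bytes:
  [0]=0x0c  [1]=0x85  [2]=0x7f  [3]=0x40

0c 85 7f 40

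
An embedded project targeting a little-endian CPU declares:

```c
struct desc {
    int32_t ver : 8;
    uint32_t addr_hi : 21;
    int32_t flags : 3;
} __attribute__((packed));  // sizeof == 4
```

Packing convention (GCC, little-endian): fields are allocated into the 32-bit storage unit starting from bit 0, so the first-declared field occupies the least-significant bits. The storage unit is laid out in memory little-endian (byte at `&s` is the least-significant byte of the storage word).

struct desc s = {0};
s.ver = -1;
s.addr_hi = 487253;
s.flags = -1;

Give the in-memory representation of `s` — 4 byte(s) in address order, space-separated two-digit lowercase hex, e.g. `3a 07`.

ver:8 = -1 → 0xff << 0 → word 0x000000ff
addr_hi:21 = 487253 → 0x76f55 << 8 → word 0x076f55ff
flags:3 = -1 → 0x7 << 29 → word 0xe76f55ff
word = 0xe76f55ff → little-endian bytes:
  [0]=0xff  [1]=0x55  [2]=0x6f  [3]=0xe7

ff 55 6f e7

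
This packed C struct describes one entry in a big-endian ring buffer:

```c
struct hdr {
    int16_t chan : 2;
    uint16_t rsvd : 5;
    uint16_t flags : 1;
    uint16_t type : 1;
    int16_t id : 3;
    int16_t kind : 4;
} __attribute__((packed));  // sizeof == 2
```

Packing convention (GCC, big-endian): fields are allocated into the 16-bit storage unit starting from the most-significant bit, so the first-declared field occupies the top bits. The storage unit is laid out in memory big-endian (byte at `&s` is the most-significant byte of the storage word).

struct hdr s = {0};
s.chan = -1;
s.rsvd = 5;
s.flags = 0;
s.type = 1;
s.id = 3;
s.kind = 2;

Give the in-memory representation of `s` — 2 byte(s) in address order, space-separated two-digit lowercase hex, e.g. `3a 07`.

chan (2b) val=-1 bits=0x3 at bit 14: 0xc000
rsvd (5b) val=5 bits=0x5 at bit 9: 0xca00
flags (1b) val=0 bits=0x0 at bit 8: 0xca00
type (1b) val=1 bits=0x1 at bit 7: 0xca80
id (3b) val=3 bits=0x3 at bit 4: 0xcab0
kind (4b) val=2 bits=0x2 at bit 0: 0xcab2
word = 0xcab2 → big-endian bytes:
  [0]=0xca  [1]=0xb2

ca b2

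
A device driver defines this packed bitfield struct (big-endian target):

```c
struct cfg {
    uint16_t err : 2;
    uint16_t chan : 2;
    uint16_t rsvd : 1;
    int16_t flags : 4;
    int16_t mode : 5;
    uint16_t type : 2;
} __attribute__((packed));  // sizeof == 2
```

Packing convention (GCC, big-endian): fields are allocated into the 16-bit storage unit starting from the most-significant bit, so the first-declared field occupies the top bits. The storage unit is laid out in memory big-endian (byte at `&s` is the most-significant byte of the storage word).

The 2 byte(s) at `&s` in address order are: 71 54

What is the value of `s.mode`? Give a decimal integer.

-11

[0]=0x71 [1]=0x54 (big-endian) → word 0x7154
err [14+:2] = (word>>14) & 0x3 = 1
chan [12+:2] = (word>>12) & 0x3 = 3
rsvd [11+:1] = (word>>11) & 0x1 = 0
flags [7+:4] = (word>>7) & 0xf = 2
mode [2+:5] = (word>>2) & 0x1f = 21  ←
type [0+:2] = (word>>0) & 0x3 = 0
mode signed 5b, MSB=1: 21 - 32 = -11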